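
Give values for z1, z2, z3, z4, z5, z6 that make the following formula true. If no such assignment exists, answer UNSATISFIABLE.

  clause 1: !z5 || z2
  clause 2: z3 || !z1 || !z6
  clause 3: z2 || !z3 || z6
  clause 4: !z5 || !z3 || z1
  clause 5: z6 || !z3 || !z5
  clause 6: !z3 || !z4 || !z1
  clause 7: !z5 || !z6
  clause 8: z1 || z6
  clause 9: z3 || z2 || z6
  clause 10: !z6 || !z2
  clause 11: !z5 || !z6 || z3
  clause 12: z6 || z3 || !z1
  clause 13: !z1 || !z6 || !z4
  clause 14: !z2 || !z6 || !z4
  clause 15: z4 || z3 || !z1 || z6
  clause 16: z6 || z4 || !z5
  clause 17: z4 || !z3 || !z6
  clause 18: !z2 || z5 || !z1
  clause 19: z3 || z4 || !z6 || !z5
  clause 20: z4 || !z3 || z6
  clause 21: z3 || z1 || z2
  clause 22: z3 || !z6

z1 ↦ false,  z2 ↦ false,  z3 ↦ true,  z4 ↦ true,  z5 ↦ false,  z6 ↦ true

Suppose z5 = false.
Suppose z1 = false.
From the singleton clause (z6), z6 = true.
From the singleton clause (!z2), z2 = false.
From the singleton clause (z3), z3 = true.
From the singleton clause (z4), z4 = true.
All clauses are satisfied.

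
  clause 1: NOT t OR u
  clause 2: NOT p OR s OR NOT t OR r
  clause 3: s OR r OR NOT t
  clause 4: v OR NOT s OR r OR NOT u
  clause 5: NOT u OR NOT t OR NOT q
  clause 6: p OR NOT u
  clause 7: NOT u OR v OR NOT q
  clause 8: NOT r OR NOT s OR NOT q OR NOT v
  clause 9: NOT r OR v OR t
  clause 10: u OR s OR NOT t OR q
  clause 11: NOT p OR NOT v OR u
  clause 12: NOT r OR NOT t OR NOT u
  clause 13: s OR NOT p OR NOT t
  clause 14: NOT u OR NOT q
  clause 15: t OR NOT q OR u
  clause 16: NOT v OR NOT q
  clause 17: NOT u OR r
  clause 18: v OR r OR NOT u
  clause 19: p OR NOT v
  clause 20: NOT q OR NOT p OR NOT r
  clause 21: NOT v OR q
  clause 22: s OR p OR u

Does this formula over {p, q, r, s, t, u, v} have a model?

Yes, satisfiable

Try t = false.
Try p = true.
Try r = false.
Unit clause (NOT u) forces u = false.
Unit clause (NOT v) forces v = false.
Unit clause (NOT q) forces q = false.
No clause remains; s is free.
A satisfying assignment: p=true; q=false; r=false; s=false; t=false; u=false; v=false.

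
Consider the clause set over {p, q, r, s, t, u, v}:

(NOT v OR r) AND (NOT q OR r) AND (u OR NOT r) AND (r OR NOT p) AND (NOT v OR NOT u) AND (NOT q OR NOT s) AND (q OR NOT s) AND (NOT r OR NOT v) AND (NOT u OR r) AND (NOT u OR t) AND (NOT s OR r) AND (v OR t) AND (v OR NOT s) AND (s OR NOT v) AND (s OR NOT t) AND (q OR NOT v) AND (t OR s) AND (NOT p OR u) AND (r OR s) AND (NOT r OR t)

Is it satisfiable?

Branch on v: set v = false.
Unit clause (t) forces t = true.
Unit clause (NOT s) forces s = false.
That conflicts with the unit clause (s).
Backtrack on v: now try v = true.
Unit clause (r) forces r = true.
That conflicts with the unit clause (NOT r).
Both values of v lead to a conflict.
No assignment satisfies every clause.

No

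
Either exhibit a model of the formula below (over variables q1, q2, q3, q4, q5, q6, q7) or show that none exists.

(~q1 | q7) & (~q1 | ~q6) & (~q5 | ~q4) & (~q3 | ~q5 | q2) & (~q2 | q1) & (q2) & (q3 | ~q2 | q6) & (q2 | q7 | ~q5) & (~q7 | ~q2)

(q2) alone gives q2 = 1.
(q1) alone gives q1 = 1.
(q7) alone gives q7 = 1.
But (~q7) is also a unit clause — contradiction.

UNSATISFIABLE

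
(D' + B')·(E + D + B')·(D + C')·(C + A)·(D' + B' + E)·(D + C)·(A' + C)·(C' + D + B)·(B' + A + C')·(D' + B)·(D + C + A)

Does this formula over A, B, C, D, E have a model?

Case D = 0:
Unit clause (C') forces C = 0.
That conflicts with the unit clause (C).
Undo D and try D = 1.
Unit clause (B') forces B = 0.
That conflicts with the unit clause (B).
Neither D = 1 nor D = 0 works.
No assignment satisfies every clause.

Unsatisfiable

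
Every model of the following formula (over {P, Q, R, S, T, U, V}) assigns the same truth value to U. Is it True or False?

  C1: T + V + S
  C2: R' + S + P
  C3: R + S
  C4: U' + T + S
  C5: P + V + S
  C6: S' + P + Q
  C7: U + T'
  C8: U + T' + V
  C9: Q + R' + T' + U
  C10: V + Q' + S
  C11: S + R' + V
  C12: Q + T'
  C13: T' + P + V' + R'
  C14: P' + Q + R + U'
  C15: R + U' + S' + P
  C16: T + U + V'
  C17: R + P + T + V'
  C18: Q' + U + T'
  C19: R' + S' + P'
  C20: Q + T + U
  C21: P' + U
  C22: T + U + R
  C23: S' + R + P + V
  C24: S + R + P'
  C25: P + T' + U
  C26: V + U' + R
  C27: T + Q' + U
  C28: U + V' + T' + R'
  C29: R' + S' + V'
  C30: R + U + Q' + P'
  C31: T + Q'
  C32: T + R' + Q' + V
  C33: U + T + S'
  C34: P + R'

Suppose U = 0.
The clause (T') is unit, so T = 0.
The clause (V') is unit, so V = 0.
The clause (S) is unit, so S = 1.
Now (S') is unsatisfied and unit — conflict.
So every satisfying assignment has U = True.

True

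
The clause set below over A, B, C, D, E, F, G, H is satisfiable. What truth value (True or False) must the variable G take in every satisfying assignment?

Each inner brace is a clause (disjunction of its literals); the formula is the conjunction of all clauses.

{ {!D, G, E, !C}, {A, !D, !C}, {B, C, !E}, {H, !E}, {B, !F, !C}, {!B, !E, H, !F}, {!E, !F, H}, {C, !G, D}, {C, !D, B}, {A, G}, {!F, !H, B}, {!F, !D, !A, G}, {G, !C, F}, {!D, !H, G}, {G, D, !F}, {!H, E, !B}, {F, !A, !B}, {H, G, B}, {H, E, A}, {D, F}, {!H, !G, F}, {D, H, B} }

Suppose G = false.
The clause (A) is unit, so A = true.
Suppose H = true.
The clause (!D) is unit, so D = false.
The clause (!F) is unit, so F = false.
But (F) is also a unit clause — contradiction.
Backtrack on H: now try H = false.
The clause (!E) is unit, so E = false.
The clause (B) is unit, so B = true.
The clause (F) is unit, so F = true.
The clause (!D) is unit, so D = false.
But (D) is also a unit clause — contradiction.
Both values of H lead to a conflict.
So every satisfying assignment has G = True.

True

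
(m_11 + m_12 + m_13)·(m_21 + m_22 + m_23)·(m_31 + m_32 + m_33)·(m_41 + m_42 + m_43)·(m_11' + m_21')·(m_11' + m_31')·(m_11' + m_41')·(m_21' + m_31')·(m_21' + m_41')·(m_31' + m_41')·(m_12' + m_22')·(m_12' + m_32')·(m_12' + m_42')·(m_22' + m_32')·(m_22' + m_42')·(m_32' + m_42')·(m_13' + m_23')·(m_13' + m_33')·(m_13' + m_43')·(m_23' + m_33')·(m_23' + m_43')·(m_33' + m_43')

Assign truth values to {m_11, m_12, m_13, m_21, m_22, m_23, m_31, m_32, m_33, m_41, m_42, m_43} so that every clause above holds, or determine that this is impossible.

UNSATISFIABLE

Branch on m_11: set m_11 = 0.
Branch on m_12: set m_12 = 1.
From the singleton clause (m_22'), m_22 = 0.
From the singleton clause (m_32'), m_32 = 0.
From the singleton clause (m_42'), m_42 = 0.
Branch on m_21: set m_21 = 1.
From the singleton clause (m_31'), m_31 = 0.
From the singleton clause (m_33), m_33 = 1.
From the singleton clause (m_41'), m_41 = 0.
From the singleton clause (m_43), m_43 = 1.
But (m_43') is also a unit clause — contradiction.
That branch fails; take m_21 = 0 instead.
From the singleton clause (m_23), m_23 = 1.
From the singleton clause (m_13'), m_13 = 0.
From the singleton clause (m_33'), m_33 = 0.
From the singleton clause (m_31), m_31 = 1.
From the singleton clause (m_41'), m_41 = 0.
From the singleton clause (m_43), m_43 = 1.
But (m_43') is also a unit clause — contradiction.
Neither m_21 = 1 nor m_21 = 0 works.
That branch fails; take m_12 = 0 instead.
From the singleton clause (m_13), m_13 = 1.
From the singleton clause (m_23'), m_23 = 0.
From the singleton clause (m_33'), m_33 = 0.
From the singleton clause (m_43'), m_43 = 0.
Branch on m_21: set m_21 = 1.
From the singleton clause (m_31'), m_31 = 0.
From the singleton clause (m_32), m_32 = 1.
From the singleton clause (m_41'), m_41 = 0.
From the singleton clause (m_42), m_42 = 1.
But (m_42') is also a unit clause — contradiction.
That branch fails; take m_21 = 0 instead.
From the singleton clause (m_22), m_22 = 1.
From the singleton clause (m_32'), m_32 = 0.
From the singleton clause (m_31), m_31 = 1.
From the singleton clause (m_41'), m_41 = 0.
From the singleton clause (m_42), m_42 = 1.
But (m_42') is also a unit clause — contradiction.
Neither m_21 = 1 nor m_21 = 0 works.
Neither m_12 = 1 nor m_12 = 0 works.
That branch fails; take m_11 = 1 instead.
From the singleton clause (m_21'), m_21 = 0.
From the singleton clause (m_31'), m_31 = 0.
From the singleton clause (m_41'), m_41 = 0.
Branch on m_22: set m_22 = 1.
From the singleton clause (m_12'), m_12 = 0.
From the singleton clause (m_32'), m_32 = 0.
From the singleton clause (m_33), m_33 = 1.
From the singleton clause (m_42'), m_42 = 0.
From the singleton clause (m_43), m_43 = 1.
But (m_43') is also a unit clause — contradiction.
That branch fails; take m_22 = 0 instead.
From the singleton clause (m_23), m_23 = 1.
From the singleton clause (m_13'), m_13 = 0.
From the singleton clause (m_33'), m_33 = 0.
From the singleton clause (m_32), m_32 = 1.
From the singleton clause (m_12'), m_12 = 0.
From the singleton clause (m_42'), m_42 = 0.
From the singleton clause (m_43), m_43 = 1.
But (m_43') is also a unit clause — contradiction.
Neither m_22 = 1 nor m_22 = 0 works.
Neither m_11 = 1 nor m_11 = 0 works.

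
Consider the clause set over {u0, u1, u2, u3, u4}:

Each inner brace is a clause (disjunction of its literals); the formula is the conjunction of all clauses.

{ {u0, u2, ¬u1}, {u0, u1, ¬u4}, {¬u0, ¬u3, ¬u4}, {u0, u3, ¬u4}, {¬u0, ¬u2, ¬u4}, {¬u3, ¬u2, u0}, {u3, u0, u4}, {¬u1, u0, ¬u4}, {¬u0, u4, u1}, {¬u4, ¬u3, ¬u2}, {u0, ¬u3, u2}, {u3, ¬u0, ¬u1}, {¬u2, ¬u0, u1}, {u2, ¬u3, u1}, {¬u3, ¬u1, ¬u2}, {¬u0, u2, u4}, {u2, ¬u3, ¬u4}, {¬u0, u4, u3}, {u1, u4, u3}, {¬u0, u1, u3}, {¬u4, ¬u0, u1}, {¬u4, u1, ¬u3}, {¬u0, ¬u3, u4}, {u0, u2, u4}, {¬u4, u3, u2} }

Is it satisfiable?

Try u0 = True.
Try u3 = False.
The clause (¬u1) is unit, so u1 = False.
But (u1) is also a unit clause — contradiction.
That branch fails; take u3 = True instead.
The clause (¬u4) is unit, so u4 = False.
But (u4) is also a unit clause — contradiction.
Both values of u3 lead to a conflict.
That branch fails; take u0 = False instead.
Try u2 = True.
The clause (¬u3) is unit, so u3 = False.
The clause (¬u4) is unit, so u4 = False.
But (u4) is also a unit clause — contradiction.
That branch fails; take u2 = False instead.
The clause (¬u1) is unit, so u1 = False.
The clause (¬u4) is unit, so u4 = False.
But (u4) is also a unit clause — contradiction.
Both values of u2 lead to a conflict.
Both values of u0 lead to a conflict.
No assignment satisfies every clause.

Unsatisfiable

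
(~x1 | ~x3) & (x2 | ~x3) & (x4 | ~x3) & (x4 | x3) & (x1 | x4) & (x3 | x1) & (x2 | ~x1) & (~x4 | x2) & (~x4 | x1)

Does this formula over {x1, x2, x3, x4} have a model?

Branch on x1: set x1 = 1.
From the singleton clause (~x3), x3 = 0.
From the singleton clause (x4), x4 = 1.
From the singleton clause (x2), x2 = 1.
Every clause now holds.
A satisfying assignment: x1 ↦ 1; x2 ↦ 1; x3 ↦ 0; x4 ↦ 1.

Satisfiable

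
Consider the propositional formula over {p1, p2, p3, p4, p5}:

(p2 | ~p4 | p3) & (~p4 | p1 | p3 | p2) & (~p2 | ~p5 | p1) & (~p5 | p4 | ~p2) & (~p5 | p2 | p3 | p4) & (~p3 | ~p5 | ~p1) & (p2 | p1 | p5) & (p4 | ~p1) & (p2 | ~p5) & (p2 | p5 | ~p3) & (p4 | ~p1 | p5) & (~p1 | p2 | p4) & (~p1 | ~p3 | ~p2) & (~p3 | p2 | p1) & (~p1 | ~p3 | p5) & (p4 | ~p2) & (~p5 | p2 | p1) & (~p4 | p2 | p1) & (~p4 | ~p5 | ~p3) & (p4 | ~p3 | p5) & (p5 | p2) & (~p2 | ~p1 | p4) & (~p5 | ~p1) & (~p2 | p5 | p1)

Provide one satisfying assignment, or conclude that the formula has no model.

Branch on p4: set p4 = 1.
Branch on p2: set p2 = 1.
Branch on p5: set p5 = 0.
From the singleton clause (p1), p1 = 1.
From the singleton clause (~p3), p3 = 0.
All clauses are satisfied.

p1=1; p2=1; p3=0; p4=1; p5=0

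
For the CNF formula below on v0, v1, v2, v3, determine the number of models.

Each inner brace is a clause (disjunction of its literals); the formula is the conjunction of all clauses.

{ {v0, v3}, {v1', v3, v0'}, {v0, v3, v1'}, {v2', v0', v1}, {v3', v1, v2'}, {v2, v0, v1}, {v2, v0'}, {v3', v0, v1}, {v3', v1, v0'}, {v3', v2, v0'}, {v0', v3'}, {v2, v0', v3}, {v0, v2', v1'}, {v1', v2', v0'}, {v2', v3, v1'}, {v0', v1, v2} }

There are 2^4 = 16 truth assignments over (v0, v1, v2, v3).
Check each against the 16 clauses (columns in the order v0, v1, v2, v3):
  F F F F  ✗ fails (v0 + v3)
  F F F T  ✗ fails (v2 + v0 + v1)
  F F T F  ✗ fails (v0 + v3)
  F F T T  ✗ fails (v3' + v1 + v2')
  F T F F  ✗ fails (v0 + v3)
  F T F T  ✓ satisfies all
  F T T F  ✗ fails (v0 + v3)
  F T T T  ✗ fails (v0 + v2' + v1')
  T F F F  ✗ fails (v2 + v0')
  T F F T  ✗ fails (v2 + v0')
  T F T F  ✗ fails (v2' + v0' + v1)
  T F T T  ✗ fails (v2' + v0' + v1)
  T T F F  ✗ fails (v1' + v3 + v0')
  T T F T  ✗ fails (v2 + v0')
  T T T F  ✗ fails (v1' + v3 + v0')
  T T T T  ✗ fails (v0' + v3')
1 of the 16 rows is a model.

1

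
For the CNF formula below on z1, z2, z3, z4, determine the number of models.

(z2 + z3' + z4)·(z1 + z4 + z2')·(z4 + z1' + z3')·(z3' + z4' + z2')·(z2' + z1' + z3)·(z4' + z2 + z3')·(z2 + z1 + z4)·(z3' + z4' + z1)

4

There are 2^4 = 16 truth assignments over (z1, z2, z3, z4).
Check each against the 8 clauses (columns in the order z1, z2, z3, z4):
  F F F F  ✗ fails (z2 + z1 + z4)
  F F F T  ✓ satisfies all
  F F T F  ✗ fails (z2 + z3' + z4)
  F F T T  ✗ fails (z4' + z2 + z3')
  F T F F  ✗ fails (z1 + z4 + z2')
  F T F T  ✓ satisfies all
  F T T F  ✗ fails (z1 + z4 + z2')
  F T T T  ✗ fails (z3' + z4' + z2')
  T F F F  ✓ satisfies all
  T F F T  ✓ satisfies all
  T F T F  ✗ fails (z2 + z3' + z4)
  T F T T  ✗ fails (z4' + z2 + z3')
  T T F F  ✗ fails (z2' + z1' + z3)
  T T F T  ✗ fails (z2' + z1' + z3)
  T T T F  ✗ fails (z4 + z1' + z3')
  T T T T  ✗ fails (z3' + z4' + z2')
4 of the 16 rows are models.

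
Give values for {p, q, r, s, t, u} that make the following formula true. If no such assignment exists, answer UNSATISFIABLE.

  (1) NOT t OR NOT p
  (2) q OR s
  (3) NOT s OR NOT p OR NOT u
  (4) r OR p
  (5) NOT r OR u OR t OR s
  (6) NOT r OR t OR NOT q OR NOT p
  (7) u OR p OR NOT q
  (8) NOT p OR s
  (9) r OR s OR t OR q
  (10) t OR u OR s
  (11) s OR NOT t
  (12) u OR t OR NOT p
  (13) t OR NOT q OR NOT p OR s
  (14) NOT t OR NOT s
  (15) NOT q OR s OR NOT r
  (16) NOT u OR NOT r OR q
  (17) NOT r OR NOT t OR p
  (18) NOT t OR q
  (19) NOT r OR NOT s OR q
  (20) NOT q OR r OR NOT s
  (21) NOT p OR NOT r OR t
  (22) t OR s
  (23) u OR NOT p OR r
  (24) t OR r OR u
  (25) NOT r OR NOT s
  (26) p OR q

UNSATISFIABLE

Suppose t = false.
(s) alone gives s = true.
(NOT r) alone gives r = false.
(p) alone gives p = true.
(NOT u) alone gives u = false.
Now (u) is unsatisfied and unit — conflict.
Backtrack on t: now try t = true.
(NOT p) alone gives p = false.
(r) alone gives r = true.
Now (NOT r) is unsatisfied and unit — conflict.
Neither t = true nor t = false works.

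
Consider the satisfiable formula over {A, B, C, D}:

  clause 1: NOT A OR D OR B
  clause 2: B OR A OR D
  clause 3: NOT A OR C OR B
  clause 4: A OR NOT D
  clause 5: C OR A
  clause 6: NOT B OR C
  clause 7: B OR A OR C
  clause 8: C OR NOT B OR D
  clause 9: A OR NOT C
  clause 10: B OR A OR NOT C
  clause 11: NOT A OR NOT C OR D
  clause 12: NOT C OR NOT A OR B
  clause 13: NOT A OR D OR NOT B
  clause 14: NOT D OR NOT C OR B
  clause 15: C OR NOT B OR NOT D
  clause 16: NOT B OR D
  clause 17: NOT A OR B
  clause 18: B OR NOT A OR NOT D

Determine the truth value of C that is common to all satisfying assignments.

True

Suppose C = false.
(A) alone gives A = true.
(B) alone gives B = true.
Now (NOT B) is unsatisfied and unit — conflict.
So every satisfying assignment has C = True.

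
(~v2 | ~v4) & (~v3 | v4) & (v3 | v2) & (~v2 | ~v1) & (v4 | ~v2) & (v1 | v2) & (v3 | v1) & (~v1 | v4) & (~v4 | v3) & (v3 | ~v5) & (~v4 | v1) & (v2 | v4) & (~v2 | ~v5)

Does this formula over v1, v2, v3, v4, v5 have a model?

Case v2 = 0:
Unit clause (v3) forces v3 = 1.
Unit clause (v4) forces v4 = 1.
Unit clause (v1) forces v1 = 1.
Every clause is now satisfied; v5 is unconstrained.
A satisfying assignment: v1=1, v2=0, v3=1, v4=1, v5=1.

Yes, satisfiable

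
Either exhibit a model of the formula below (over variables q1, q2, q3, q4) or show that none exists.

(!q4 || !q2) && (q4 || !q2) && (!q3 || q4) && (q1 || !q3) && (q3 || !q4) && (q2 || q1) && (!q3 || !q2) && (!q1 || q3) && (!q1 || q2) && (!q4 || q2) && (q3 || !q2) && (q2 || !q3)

UNSATISFIABLE

Try q4 = false.
The clause (!q2) is unit, so q2 = false.
The clause (!q3) is unit, so q3 = false.
The clause (q1) is unit, so q1 = true.
Now (!q1) is unsatisfied and unit — conflict.
Backtrack on q4: now try q4 = true.
The clause (!q2) is unit, so q2 = false.
Now (q2) is unsatisfied and unit — conflict.
Both values of q4 lead to a conflict.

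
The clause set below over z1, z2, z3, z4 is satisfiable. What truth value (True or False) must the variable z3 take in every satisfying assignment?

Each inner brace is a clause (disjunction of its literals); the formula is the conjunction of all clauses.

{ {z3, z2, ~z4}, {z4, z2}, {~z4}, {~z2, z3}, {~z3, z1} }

Suppose z3 = 0.
The clause (~z4) is unit, so z4 = 0.
The clause (z2) is unit, so z2 = 1.
That conflicts with the unit clause (~z2).
So every satisfying assignment has z3 = True.

True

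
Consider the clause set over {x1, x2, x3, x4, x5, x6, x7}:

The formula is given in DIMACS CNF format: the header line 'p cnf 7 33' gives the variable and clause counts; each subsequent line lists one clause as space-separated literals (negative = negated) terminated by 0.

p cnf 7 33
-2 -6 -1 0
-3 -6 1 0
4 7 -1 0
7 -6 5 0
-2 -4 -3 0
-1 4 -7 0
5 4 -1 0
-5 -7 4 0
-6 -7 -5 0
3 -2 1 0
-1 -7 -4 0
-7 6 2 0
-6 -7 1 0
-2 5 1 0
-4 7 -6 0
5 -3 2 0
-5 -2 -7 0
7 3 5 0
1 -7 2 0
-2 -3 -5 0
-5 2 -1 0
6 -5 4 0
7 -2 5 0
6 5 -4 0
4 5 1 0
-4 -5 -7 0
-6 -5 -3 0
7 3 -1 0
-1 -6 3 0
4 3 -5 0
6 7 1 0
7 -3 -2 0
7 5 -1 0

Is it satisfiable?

No

Case x2 = False:
Case x7 = False:
Case x4 = True:
Unit clause (¬x6) forces x6 = False.
Unit clause (x5) forces x5 = True.
Unit clause (¬x1) forces x1 = False.
But (x1) is also a unit clause — contradiction.
So x4 must be the other value — set x4 = False.
Unit clause (¬x1) forces x1 = False.
Unit clause (x5) forces x5 = True.
Unit clause (x6) forces x6 = True.
Unit clause (¬x3) forces x3 = False.
But (x3) is also a unit clause — contradiction.
Either choice for x4 ends in contradiction.
So x7 must be the other value — set x7 = True.
Unit clause (x6) forces x6 = True.
Unit clause (¬x5) forces x5 = False.
Unit clause (x1) forces x1 = True.
Unit clause (x4) forces x4 = True.
But (¬x4) is also a unit clause — contradiction.
Either choice for x7 ends in contradiction.
So x2 must be the other value — set x2 = True.
Case x6 = False:
Case x4 = False:
Unit clause (¬x5) forces x5 = False.
Unit clause (¬x1) forces x1 = False.
But (x1) is also a unit clause — contradiction.
So x4 must be the other value — set x4 = True.
Unit clause (¬x3) forces x3 = False.
Unit clause (x1) forces x1 = True.
Unit clause (¬x7) forces x7 = False.
But (x7) is also a unit clause — contradiction.
Either choice for x4 ends in contradiction.
So x6 must be the other value — set x6 = True.
Unit clause (¬x1) forces x1 = False.
Unit clause (¬x3) forces x3 = False.
But (x3) is also a unit clause — contradiction.
Either choice for x6 ends in contradiction.
Either choice for x2 ends in contradiction.
No assignment satisfies every clause.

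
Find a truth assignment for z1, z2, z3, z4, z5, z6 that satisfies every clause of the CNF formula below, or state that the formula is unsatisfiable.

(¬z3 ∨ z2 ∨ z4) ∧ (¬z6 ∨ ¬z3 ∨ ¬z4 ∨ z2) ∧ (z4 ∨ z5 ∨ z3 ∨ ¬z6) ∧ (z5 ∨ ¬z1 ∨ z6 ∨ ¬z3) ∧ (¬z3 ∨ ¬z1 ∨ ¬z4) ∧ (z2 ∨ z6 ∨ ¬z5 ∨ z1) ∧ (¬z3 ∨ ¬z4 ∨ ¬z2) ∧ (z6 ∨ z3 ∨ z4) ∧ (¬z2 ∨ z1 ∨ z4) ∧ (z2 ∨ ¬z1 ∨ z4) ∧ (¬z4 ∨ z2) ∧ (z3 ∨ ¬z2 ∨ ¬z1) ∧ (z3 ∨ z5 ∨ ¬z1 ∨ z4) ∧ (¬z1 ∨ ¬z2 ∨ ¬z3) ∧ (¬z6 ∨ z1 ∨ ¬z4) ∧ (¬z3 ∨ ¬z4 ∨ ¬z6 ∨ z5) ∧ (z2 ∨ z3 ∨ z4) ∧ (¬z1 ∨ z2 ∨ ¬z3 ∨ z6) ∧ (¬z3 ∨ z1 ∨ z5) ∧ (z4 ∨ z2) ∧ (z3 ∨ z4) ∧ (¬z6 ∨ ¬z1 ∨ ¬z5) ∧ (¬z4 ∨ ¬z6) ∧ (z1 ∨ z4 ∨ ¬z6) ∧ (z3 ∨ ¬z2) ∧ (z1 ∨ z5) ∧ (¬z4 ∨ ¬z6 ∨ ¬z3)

UNSATISFIABLE

Case z4 = False:
Unit clause (z2) forces z2 = True.
Unit clause (z1) forces z1 = True.
Unit clause (z3) forces z3 = True.
That conflicts with the unit clause (¬z3).
That branch fails; take z4 = True instead.
Unit clause (z2) forces z2 = True.
Unit clause (¬z3) forces z3 = False.
That conflicts with the unit clause (z3).
Either choice for z4 ends in contradiction.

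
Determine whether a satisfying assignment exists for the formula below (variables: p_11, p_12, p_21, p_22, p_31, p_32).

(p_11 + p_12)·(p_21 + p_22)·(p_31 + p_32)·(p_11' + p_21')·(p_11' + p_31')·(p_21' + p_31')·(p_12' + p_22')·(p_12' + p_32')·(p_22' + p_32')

Case p_11 = 1:
(p_21') alone gives p_21 = 0.
(p_22) alone gives p_22 = 1.
(p_31') alone gives p_31 = 0.
(p_32) alone gives p_32 = 1.
Now (p_32') is unsatisfied and unit — conflict.
That branch fails; take p_11 = 0 instead.
(p_12) alone gives p_12 = 1.
(p_22') alone gives p_22 = 0.
(p_21) alone gives p_21 = 1.
(p_31') alone gives p_31 = 0.
(p_32) alone gives p_32 = 1.
Now (p_32') is unsatisfied and unit — conflict.
Neither p_11 = 1 nor p_11 = 0 works.
No assignment satisfies every clause.

No, unsatisfiable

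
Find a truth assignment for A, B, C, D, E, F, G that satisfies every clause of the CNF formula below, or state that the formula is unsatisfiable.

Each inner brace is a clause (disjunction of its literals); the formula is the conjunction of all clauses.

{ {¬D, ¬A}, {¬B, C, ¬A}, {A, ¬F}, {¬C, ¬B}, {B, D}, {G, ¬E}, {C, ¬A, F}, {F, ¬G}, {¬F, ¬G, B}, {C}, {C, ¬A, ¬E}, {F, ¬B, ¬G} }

Unit clause (C) forces C = True.
Unit clause (¬B) forces B = False.
Unit clause (D) forces D = True.
Unit clause (¬A) forces A = False.
Unit clause (¬F) forces F = False.
Unit clause (¬G) forces G = False.
Unit clause (¬E) forces E = False.
This assignment satisfies each clause.

A ↦ False, B ↦ False, C ↦ True, D ↦ True, E ↦ False, F ↦ False, G ↦ False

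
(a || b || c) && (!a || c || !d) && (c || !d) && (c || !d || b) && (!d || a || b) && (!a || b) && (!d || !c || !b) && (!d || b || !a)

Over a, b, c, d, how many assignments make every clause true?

5

There are 2^4 = 16 truth assignments over (a, b, c, d).
Check each against the 8 clauses (columns in the order a, b, c, d):
  F F F F  ✗ fails (a || b || c)
  F F F T  ✗ fails (a || b || c)
  F F T F  ✓ satisfies all
  F F T T  ✗ fails (!d || a || b)
  F T F F  ✓ satisfies all
  F T F T  ✗ fails (c || !d)
  F T T F  ✓ satisfies all
  F T T T  ✗ fails (!d || !c || !b)
  T F F F  ✗ fails (!a || b)
  T F F T  ✗ fails (!a || c || !d)
  T F T F  ✗ fails (!a || b)
  T F T T  ✗ fails (!a || b)
  T T F F  ✓ satisfies all
  T T F T  ✗ fails (!a || c || !d)
  T T T F  ✓ satisfies all
  T T T T  ✗ fails (!d || !c || !b)
5 of the 16 rows are models.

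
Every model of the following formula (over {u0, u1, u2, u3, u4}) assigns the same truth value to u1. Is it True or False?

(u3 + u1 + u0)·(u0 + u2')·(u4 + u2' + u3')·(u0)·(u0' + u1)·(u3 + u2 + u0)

Suppose u1 = 0.
From the singleton clause (u0), u0 = 1.
But (u0') is also a unit clause — contradiction.
So every satisfying assignment has u1 = True.

True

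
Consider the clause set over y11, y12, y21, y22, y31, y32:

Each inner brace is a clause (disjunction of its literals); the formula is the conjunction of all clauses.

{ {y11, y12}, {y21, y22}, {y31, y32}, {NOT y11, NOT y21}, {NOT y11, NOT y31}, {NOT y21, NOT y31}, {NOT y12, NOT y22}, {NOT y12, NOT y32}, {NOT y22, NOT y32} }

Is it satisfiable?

Unsatisfiable

Branch on y11: set y11 = true.
The clause (NOT y21) is unit, so y21 = false.
The clause (y22) is unit, so y22 = true.
The clause (NOT y31) is unit, so y31 = false.
The clause (y32) is unit, so y32 = true.
Now (NOT y32) is unsatisfied and unit — conflict.
Backtrack on y11: now try y11 = false.
The clause (y12) is unit, so y12 = true.
The clause (NOT y22) is unit, so y22 = false.
The clause (y21) is unit, so y21 = true.
The clause (NOT y31) is unit, so y31 = false.
The clause (y32) is unit, so y32 = true.
Now (NOT y32) is unsatisfied and unit — conflict.
Both values of y11 lead to a conflict.
No assignment satisfies every clause.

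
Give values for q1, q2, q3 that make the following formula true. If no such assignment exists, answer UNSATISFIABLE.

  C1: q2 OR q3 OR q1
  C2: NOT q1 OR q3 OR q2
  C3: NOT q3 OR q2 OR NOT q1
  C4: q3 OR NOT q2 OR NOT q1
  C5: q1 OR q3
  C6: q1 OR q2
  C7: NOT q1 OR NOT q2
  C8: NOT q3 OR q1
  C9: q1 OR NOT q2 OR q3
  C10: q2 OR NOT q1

Branch on q1: set q1 = true.
From the singleton clause (NOT q2), q2 = false.
But (q2) is also a unit clause — contradiction.
So q1 must be the other value — set q1 = false.
From the singleton clause (q3), q3 = true.
But (NOT q3) is also a unit clause — contradiction.
Both values of q1 lead to a conflict.

UNSATISFIABLE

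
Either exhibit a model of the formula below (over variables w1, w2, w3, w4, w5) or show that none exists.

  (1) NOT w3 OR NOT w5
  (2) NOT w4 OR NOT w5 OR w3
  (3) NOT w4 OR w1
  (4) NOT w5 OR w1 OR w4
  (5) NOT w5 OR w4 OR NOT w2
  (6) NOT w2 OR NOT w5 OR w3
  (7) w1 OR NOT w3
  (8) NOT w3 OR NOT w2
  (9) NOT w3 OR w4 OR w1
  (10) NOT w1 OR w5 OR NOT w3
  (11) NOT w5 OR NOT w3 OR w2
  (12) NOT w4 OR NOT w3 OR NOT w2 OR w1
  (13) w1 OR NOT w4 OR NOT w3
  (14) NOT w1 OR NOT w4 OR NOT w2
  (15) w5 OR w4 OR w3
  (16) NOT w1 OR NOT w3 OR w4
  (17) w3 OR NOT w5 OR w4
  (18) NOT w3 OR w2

w1: true; w2: false; w3: false; w4: true; w5: false

Suppose w3 = false.
Suppose w4 = true.
The clause (NOT w5) is unit, so w5 = false.
The clause (w1) is unit, so w1 = true.
The clause (NOT w2) is unit, so w2 = false.
This assignment satisfies each clause.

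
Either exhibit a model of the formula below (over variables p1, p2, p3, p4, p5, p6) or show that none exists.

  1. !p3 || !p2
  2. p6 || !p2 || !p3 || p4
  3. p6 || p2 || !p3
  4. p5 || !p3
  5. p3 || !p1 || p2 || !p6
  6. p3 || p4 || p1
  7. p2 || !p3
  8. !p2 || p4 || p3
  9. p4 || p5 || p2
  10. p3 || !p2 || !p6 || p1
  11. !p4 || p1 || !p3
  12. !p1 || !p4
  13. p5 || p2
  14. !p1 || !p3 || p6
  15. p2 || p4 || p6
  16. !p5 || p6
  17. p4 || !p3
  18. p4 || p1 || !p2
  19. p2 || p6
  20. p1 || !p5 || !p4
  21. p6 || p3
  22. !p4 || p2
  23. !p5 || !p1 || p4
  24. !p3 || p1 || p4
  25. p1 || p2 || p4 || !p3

UNSATISFIABLE

Branch on p3: set p3 = false.
Unit clause (p6) forces p6 = true.
Branch on p1: set p1 = false.
Unit clause (p4) forces p4 = true.
Unit clause (!p2) forces p2 = false.
That conflicts with the unit clause (p2).
So p1 must be the other value — set p1 = true.
Unit clause (p2) forces p2 = true.
Unit clause (p4) forces p4 = true.
That conflicts with the unit clause (!p4).
Both values of p1 lead to a conflict.
So p3 must be the other value — set p3 = true.
Unit clause (!p2) forces p2 = false.
That conflicts with the unit clause (p2).
Both values of p3 lead to a conflict.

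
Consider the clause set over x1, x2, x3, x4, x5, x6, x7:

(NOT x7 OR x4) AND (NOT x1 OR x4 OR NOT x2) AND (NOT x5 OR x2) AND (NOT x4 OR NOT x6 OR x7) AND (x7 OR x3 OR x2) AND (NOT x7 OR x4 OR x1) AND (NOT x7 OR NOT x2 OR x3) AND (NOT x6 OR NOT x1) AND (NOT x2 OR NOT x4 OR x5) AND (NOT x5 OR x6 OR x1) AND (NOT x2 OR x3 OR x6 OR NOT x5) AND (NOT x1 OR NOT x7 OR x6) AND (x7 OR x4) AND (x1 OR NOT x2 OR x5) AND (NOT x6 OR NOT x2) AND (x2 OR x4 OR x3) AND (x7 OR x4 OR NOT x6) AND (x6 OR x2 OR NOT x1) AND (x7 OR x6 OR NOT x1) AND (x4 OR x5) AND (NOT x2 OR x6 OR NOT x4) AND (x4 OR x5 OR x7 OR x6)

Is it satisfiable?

Case x7 = true:
From the singleton clause (x4), x4 = true.
Case x5 = false:
From the singleton clause (NOT x2), x2 = false.
Case x6 = true:
From the singleton clause (NOT x1), x1 = false.
No clause remains; x3 is free.
A satisfying assignment: x1 ↦ false, x2 ↦ false, x3 ↦ false, x4 ↦ true, x5 ↦ false, x6 ↦ true, x7 ↦ true.

Yes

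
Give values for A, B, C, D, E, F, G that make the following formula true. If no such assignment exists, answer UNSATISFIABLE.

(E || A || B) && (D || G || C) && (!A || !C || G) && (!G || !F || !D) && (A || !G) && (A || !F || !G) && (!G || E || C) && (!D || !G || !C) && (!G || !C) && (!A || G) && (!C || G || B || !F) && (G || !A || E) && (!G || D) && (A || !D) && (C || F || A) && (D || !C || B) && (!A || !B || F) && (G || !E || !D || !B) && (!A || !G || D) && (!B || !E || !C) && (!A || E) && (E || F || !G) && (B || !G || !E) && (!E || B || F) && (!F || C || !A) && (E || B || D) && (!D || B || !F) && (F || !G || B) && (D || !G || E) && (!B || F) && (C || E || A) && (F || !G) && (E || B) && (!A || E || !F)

Suppose A = false.
From the singleton clause (!G), G = false.
From the singleton clause (!D), D = false.
From the singleton clause (C), C = true.
From the singleton clause (B), B = true.
From the singleton clause (!E), E = false.
From the singleton clause (F), F = true.
Every clause now holds.

A: false; B: true; C: true; D: false; E: false; F: true; G: false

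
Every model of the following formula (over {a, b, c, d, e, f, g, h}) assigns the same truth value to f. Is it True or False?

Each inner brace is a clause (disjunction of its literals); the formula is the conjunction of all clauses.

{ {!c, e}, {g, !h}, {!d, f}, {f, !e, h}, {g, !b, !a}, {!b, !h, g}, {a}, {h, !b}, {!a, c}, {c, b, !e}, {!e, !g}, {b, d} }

True

Suppose f = false.
(!d) alone gives d = false.
(a) alone gives a = true.
(c) alone gives c = true.
(e) alone gives e = true.
(h) alone gives h = true.
(g) alone gives g = true.
But (!g) is also a unit clause — contradiction.
So every satisfying assignment has f = True.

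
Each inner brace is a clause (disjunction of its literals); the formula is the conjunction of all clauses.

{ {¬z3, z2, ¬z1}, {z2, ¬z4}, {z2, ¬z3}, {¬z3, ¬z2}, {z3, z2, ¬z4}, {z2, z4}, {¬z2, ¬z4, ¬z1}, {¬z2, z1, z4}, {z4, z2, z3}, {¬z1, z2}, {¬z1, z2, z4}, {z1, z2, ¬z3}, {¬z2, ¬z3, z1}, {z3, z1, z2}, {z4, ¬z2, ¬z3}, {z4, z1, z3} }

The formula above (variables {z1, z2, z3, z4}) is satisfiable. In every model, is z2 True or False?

True

Suppose z2 = False.
(¬z4) alone gives z4 = False.
But (z4) is also a unit clause — contradiction.
So every satisfying assignment has z2 = True.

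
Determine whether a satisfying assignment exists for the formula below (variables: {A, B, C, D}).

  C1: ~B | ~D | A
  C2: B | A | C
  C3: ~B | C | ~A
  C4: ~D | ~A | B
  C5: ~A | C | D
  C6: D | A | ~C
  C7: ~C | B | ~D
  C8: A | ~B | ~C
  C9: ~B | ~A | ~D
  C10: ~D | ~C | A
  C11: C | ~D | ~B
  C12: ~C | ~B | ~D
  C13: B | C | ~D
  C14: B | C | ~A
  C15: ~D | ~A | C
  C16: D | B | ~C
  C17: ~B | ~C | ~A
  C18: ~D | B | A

Satisfiable

Branch on B: set B = 1.
Branch on D: set D = 0.
Branch on C: set C = 0.
The clause (~A) is unit, so A = 0.
All clauses are satisfied.
A satisfying assignment: A: 0,  B: 1,  C: 0,  D: 0.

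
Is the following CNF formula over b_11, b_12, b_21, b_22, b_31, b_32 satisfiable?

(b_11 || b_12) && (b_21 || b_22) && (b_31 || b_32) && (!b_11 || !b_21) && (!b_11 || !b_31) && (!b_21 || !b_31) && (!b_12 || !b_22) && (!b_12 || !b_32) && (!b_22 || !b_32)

No

Try b_11 = true.
Unit clause (!b_21) forces b_21 = false.
Unit clause (b_22) forces b_22 = true.
Unit clause (!b_31) forces b_31 = false.
Unit clause (b_32) forces b_32 = true.
But (!b_32) is also a unit clause — contradiction.
That branch fails; take b_11 = false instead.
Unit clause (b_12) forces b_12 = true.
Unit clause (!b_22) forces b_22 = false.
Unit clause (b_21) forces b_21 = true.
Unit clause (!b_31) forces b_31 = false.
Unit clause (b_32) forces b_32 = true.
But (!b_32) is also a unit clause — contradiction.
Neither b_11 = true nor b_11 = false works.
No assignment satisfies every clause.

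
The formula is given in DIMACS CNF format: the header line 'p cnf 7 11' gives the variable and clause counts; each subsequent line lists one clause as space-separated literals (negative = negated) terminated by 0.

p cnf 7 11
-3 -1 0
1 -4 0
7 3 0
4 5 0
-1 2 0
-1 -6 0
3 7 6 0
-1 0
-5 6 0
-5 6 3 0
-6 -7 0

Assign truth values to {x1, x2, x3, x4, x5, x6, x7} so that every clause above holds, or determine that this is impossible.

x1: False,  x2: True,  x3: True,  x4: False,  x5: True,  x6: True,  x7: False

Unit clause (¬x1) forces x1 = False.
Unit clause (¬x4) forces x4 = False.
Unit clause (x5) forces x5 = True.
Unit clause (x6) forces x6 = True.
Unit clause (¬x7) forces x7 = False.
Unit clause (x3) forces x3 = True.
Every clause is now satisfied; x2 is unconstrained.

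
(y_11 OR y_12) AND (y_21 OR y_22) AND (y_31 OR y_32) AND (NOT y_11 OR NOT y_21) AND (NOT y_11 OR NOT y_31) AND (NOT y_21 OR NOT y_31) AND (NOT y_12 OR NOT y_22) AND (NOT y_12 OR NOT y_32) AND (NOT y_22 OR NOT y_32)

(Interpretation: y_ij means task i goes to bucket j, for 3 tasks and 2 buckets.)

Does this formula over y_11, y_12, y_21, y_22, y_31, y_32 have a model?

No

Branch on y_11: set y_11 = true.
(NOT y_21) alone gives y_21 = false.
(y_22) alone gives y_22 = true.
(NOT y_31) alone gives y_31 = false.
(y_32) alone gives y_32 = true.
But (NOT y_32) is also a unit clause — contradiction.
So y_11 must be the other value — set y_11 = false.
(y_12) alone gives y_12 = true.
(NOT y_22) alone gives y_22 = false.
(y_21) alone gives y_21 = true.
(NOT y_31) alone gives y_31 = false.
(y_32) alone gives y_32 = true.
But (NOT y_32) is also a unit clause — contradiction.
Neither y_11 = true nor y_11 = false works.
No assignment satisfies every clause.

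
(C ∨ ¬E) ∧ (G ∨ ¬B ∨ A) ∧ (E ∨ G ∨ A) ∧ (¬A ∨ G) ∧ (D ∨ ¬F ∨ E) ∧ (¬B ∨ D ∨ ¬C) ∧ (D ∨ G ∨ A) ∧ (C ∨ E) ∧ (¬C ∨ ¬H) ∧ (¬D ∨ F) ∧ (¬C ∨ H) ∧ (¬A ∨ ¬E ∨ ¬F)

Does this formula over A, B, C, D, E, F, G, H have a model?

Case C = True:
The clause (¬H) is unit, so H = False.
But (H) is also a unit clause — contradiction.
That branch fails; take C = False instead.
The clause (¬E) is unit, so E = False.
But (E) is also a unit clause — contradiction.
Both values of C lead to a conflict.
No assignment satisfies every clause.

Unsatisfiable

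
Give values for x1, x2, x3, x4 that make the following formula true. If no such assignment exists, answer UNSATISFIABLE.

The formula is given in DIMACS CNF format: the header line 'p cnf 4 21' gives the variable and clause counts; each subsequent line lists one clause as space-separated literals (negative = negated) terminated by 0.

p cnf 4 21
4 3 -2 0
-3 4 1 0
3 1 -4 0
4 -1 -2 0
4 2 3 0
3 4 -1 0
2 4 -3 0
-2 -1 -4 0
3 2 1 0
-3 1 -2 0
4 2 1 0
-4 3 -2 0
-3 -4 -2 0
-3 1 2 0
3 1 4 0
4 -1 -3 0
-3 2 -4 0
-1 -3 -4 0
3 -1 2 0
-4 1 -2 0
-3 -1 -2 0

UNSATISFIABLE

Suppose x4 = True.
Suppose x3 = True.
Unit clause (¬x2) forces x2 = False.
That conflicts with the unit clause (x2).
That branch fails; take x3 = False instead.
Unit clause (x1) forces x1 = True.
Unit clause (¬x2) forces x2 = False.
That conflicts with the unit clause (x2).
Both values of x3 lead to a conflict.
That branch fails; take x4 = False instead.
Suppose x3 = True.
Unit clause (x1) forces x1 = True.
That conflicts with the unit clause (¬x1).
That branch fails; take x3 = False instead.
Unit clause (¬x2) forces x2 = False.
That conflicts with the unit clause (x2).
Both values of x3 lead to a conflict.
Both values of x4 lead to a conflict.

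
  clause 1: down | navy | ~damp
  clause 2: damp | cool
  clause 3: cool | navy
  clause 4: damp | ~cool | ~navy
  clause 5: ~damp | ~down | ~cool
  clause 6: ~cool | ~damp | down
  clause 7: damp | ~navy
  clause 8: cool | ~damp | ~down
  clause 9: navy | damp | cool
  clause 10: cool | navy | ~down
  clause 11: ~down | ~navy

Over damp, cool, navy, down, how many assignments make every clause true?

There are 2^4 = 16 truth assignments over (damp, cool, navy, down).
Check each against the 11 clauses (columns in the order damp, cool, navy, down):
  F F F F  ✗ fails (damp | cool)
  F F F T  ✗ fails (damp | cool)
  F F T F  ✗ fails (damp | cool)
  F F T T  ✗ fails (damp | cool)
  F T F F  ✓ satisfies all
  F T F T  ✓ satisfies all
  F T T F  ✗ fails (damp | ~cool | ~navy)
  F T T T  ✗ fails (damp | ~cool | ~navy)
  T F F F  ✗ fails (down | navy | ~damp)
  T F F T  ✗ fails (cool | navy)
  T F T F  ✓ satisfies all
  T F T T  ✗ fails (cool | ~damp | ~down)
  T T F F  ✗ fails (down | navy | ~damp)
  T T F T  ✗ fails (~damp | ~down | ~cool)
  T T T F  ✗ fails (~cool | ~damp | down)
  T T T T  ✗ fails (~damp | ~down | ~cool)
3 of the 16 rows are models.

3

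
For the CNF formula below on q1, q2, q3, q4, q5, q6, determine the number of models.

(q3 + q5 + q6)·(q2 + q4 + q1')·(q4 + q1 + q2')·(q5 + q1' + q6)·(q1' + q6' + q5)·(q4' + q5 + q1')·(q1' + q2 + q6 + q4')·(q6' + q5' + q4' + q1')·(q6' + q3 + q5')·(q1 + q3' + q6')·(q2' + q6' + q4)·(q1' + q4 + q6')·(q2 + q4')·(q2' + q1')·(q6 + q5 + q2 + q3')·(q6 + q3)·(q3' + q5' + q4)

There are 2^6 = 64 truth assignments over (q1, q2, q3, q4, q5, q6).
Split on q5. With q5 = 1, the clauses containing q5 are satisfied and q5' drops from the rest; 1 of the 2^5 = 32 assignments to the other variables satisfy what remains.
With q5 = 0, by the same count on the reduced clause set, 3 assignments work.
(One model: q1=F, q2=F, q3=F, q4=F, q5=F, q6=T.)
Total: 1 + 3 = 4.

4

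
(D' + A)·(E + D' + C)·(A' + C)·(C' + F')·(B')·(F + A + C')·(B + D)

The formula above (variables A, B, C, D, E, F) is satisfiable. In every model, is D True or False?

True

Suppose D = 0.
(B') alone gives B = 0.
But (B) is also a unit clause — contradiction.
So every satisfying assignment has D = True.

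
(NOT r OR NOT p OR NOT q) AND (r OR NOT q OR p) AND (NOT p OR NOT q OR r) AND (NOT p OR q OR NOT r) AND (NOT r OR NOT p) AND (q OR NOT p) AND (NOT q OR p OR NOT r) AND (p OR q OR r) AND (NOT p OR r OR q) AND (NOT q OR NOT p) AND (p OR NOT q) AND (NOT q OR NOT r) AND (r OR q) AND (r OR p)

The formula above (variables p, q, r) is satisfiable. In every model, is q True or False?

Suppose q = true.
The clause (NOT p) is unit, so p = false.
But (p) is also a unit clause — contradiction.
So every satisfying assignment has q = False.

False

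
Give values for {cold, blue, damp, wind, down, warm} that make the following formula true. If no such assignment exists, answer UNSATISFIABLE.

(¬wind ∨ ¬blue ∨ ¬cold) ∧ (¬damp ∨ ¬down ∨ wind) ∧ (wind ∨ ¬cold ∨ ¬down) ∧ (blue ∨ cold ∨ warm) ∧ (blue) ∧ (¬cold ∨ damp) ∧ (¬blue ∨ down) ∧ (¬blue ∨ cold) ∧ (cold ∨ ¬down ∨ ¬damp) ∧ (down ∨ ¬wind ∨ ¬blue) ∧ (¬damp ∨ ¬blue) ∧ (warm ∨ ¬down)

From the singleton clause (blue), blue = True.
From the singleton clause (down), down = True.
From the singleton clause (cold), cold = True.
From the singleton clause (¬wind), wind = False.
Now (wind) is unsatisfied and unit — conflict.

UNSATISFIABLE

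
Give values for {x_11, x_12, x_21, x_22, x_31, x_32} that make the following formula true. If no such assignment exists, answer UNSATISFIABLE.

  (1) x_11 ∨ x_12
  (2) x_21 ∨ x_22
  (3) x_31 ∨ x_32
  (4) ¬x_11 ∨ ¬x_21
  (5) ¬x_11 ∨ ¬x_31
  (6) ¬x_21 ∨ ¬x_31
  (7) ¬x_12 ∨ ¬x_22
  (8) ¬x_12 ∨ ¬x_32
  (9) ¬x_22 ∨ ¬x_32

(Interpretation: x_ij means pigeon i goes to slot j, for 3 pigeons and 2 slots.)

Try x_11 = True.
The clause (¬x_21) is unit, so x_21 = False.
The clause (x_22) is unit, so x_22 = True.
The clause (¬x_31) is unit, so x_31 = False.
The clause (x_32) is unit, so x_32 = True.
Now (¬x_32) is unsatisfied and unit — conflict.
That branch fails; take x_11 = False instead.
The clause (x_12) is unit, so x_12 = True.
The clause (¬x_22) is unit, so x_22 = False.
The clause (x_21) is unit, so x_21 = True.
The clause (¬x_31) is unit, so x_31 = False.
The clause (x_32) is unit, so x_32 = True.
Now (¬x_32) is unsatisfied and unit — conflict.
Either choice for x_11 ends in contradiction.

UNSATISFIABLE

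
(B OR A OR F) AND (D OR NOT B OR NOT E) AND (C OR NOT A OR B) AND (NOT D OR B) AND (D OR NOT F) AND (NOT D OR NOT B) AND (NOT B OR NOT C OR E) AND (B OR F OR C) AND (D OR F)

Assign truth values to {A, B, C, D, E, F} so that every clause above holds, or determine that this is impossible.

UNSATISFIABLE

Case D = false:
(NOT F) alone gives F = false.
But (F) is also a unit clause — contradiction.
That branch fails; take D = true instead.
(B) alone gives B = true.
But (NOT B) is also a unit clause — contradiction.
Both values of D lead to a conflict.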